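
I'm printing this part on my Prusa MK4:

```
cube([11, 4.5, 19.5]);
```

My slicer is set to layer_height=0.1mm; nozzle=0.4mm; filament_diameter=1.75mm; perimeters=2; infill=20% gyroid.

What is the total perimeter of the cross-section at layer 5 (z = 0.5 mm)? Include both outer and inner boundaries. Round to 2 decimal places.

31.00 mm

At z = 0.5 mm: the 11×4.5 cube contributes its full rectangle (perimeter 31.00 mm). Overall, the cross-section is a single solid region. Total boundary length (outer) = 31.00 mm.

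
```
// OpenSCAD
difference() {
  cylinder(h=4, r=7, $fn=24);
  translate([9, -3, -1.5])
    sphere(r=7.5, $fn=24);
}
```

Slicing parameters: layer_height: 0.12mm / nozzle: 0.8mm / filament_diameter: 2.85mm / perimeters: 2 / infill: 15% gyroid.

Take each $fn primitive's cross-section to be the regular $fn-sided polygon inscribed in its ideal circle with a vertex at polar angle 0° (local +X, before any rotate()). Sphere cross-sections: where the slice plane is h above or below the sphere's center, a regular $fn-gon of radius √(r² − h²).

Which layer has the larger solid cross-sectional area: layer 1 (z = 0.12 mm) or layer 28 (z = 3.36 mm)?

layer 28 (z = 3.36 mm)

Layer 1 (z = 0.12): the r=7 cylinder contributes a regular 24-gon of circumradius 7 (area = (24/2)·7.000²·sin(360°/24) = 152.19 mm²); the r=7.5 sphere at (9, -3) slices to a regular 24-gon of circumradius 7.323 (√(r²−h²) with h=1.62 from center) (area = (24/2)·7.323²·sin(360°/24) = 166.55 mm²); Subtracting the remaining from the first: starting from the r=7 cylinder (152.19 mm²), the r=7.5 sphere at (9, -3) partially overlaps it — only the 34.97 mm² overlap (of its 166.55 mm²) is removed, clipping the outline — area = 117.22 mm². So its area = 117.22 mm². Layer 28 (z = 3.36): the cylinder: section is a regular 24-gon, circumradius r=7 (area = (24/2)·7.000²·sin(360°/24) = 152.19 mm²); the r=7.5 sphere at (9, -3) slices to a regular 24-gon of circumradius 5.712 (√(r²−h²) with h=4.86 from center) (area = (24/2)·5.712²·sin(360°/24) = 101.34 mm²); After the difference (first − rest): starting from the r=7 cylinder (152.19 mm²), the r=7.5 sphere at (9, -3) partially overlaps it — only the 17.92 mm² overlap (of its 101.34 mm²) is removed, clipping the outline — area = 134.27 mm². So its area = 134.27 mm². Layer 28 is larger (134.27 vs 117.22 mm²).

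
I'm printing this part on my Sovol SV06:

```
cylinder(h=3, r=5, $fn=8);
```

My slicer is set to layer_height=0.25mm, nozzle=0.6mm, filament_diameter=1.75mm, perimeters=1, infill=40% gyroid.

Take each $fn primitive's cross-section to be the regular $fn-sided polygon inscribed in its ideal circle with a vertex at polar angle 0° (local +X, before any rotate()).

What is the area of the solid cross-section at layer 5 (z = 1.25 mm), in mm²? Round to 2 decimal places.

70.71 mm²

At z = 1.25 mm: the cylinder: section is a regular 8-gon, circumradius r=5 (area = (8/2)·5.000²·sin(360°/8) = 70.71 mm²). Overall, the cross-section is a single solid region. Net area = 70.71 mm².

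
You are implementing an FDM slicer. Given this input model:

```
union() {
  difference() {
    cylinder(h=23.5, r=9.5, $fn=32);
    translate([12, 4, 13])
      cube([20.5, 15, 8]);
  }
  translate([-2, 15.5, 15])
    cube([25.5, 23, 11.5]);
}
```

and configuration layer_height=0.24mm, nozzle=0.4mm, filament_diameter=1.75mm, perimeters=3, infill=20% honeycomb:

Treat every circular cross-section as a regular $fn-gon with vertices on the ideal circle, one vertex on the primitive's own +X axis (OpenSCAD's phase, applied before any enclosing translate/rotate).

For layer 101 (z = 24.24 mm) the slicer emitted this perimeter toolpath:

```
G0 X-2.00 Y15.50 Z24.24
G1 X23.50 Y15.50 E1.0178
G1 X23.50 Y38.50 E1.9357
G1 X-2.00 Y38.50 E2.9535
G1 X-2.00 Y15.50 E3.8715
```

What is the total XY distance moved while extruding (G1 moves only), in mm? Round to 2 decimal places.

97.00 mm

Sum the Euclidean lengths of each G1 segment: total = 97.00 mm.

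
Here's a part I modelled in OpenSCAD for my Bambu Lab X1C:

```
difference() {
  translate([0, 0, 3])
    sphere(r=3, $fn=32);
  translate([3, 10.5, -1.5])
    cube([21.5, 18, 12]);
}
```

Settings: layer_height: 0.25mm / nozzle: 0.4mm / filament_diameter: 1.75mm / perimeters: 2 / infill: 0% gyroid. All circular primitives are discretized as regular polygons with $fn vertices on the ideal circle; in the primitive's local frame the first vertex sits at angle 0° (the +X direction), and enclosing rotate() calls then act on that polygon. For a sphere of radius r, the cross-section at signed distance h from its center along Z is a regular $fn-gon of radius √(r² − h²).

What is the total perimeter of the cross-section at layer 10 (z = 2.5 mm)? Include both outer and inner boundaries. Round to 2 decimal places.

18.56 mm

At z = 2.5 mm: the r=3 sphere contributes a regular 32-gon of circumradius √(3²−0.5²) = 2.958 (perimeter = 2·32·2.958·sin(180°/32) = 18.56 mm); the 21.5×18 cube at (3, 10.5) contributes its full rectangle (perimeter 79.00 mm); After the difference (first − rest): starting from the r=3 sphere, the 21.5×18 cube at (3, 10.5) misses the remaining region (no effect) — boundary = 18.56 mm. Overall, the cross-section is a single solid region. Total boundary length (outer) = 18.56 mm.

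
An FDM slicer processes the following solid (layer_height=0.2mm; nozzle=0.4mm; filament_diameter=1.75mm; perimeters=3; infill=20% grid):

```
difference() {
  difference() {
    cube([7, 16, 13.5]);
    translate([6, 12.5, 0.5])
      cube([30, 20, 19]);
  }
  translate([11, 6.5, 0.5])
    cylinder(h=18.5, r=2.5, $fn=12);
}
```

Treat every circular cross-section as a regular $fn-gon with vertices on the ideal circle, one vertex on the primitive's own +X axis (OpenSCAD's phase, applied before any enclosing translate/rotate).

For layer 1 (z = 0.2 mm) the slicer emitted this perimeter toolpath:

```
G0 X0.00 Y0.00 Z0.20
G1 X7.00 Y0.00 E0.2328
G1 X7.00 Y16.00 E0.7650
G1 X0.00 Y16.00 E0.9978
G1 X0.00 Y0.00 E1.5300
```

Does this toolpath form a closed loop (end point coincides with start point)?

yes

Start point (G0): (0.00, 0.00). End point (last G1): the path returns to the start — closed.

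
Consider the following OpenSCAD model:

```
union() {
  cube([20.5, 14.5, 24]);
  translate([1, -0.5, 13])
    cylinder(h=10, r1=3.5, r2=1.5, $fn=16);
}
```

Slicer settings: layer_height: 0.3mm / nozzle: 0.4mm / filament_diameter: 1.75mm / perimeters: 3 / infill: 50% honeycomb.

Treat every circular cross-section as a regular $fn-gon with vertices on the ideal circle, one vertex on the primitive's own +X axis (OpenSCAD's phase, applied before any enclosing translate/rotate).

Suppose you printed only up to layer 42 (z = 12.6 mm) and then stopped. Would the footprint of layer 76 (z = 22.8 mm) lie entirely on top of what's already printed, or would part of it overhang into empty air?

part overhangs

Compare the two slices. At z = 12.6: the 20.5×14.5 cube contributes its full rectangle (area 297.25 mm²); the cone at (1, -0.5) is not intersected at this z (z outside [13, 23]); Taking the union: only the 20.5×14.5 cube is present, so the union is just that shape — area = 297.25 mm². At z = 22.8: the cube is present — its section is the full 20.5×14.5 rectangle (area 297.25 mm²); the cone at (1, -0.5): at t=0.980 of its height the radius interpolates to r₁+(r₂−r₁)t = 1.540, giving a regular 16-gon of that circumradius (area = (16/2)·1.540²·sin(360°/16) = 7.26 mm²); Taking the union: the regions partially overlap — summed areas 304.51 mm² minus the doubly-counted overlap 1.97 mm² gives 302.54 mm² — area = 302.54 mm². Checking containment: at z = 22.8 the cross-section extends beyond the z = 12.6 cross-section by about 5.29 mm².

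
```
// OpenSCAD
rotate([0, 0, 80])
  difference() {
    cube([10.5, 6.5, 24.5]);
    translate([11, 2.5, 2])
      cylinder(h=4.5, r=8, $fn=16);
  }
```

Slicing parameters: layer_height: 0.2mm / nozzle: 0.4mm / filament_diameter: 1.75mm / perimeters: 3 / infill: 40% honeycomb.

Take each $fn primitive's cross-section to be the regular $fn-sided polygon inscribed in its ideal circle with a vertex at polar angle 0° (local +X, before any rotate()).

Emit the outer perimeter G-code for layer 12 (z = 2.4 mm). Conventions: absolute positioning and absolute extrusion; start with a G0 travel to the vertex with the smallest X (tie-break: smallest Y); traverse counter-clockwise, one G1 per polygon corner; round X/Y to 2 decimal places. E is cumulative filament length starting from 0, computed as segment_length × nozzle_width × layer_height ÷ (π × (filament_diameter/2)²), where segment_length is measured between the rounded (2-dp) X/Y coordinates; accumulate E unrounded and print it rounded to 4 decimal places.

G0 X-6.40 Y1.13 Z2.40
G1 X0.00 Y0.00 E0.2162
G1 X0.61 Y3.44 E0.3324
G1 X-1.94 Y3.39 E0.4172
G1 X-4.85 Y4.52 E0.5210
G1 X-5.67 Y5.30 E0.5587
G1 X-6.40 Y1.13 E0.6995

At z = 2.4 mm: the cube is present — its section is the full 10.5×6.5 rectangle; the r=8 cylinder at (11, 2.5) contributes a regular 16-gon of circumradius 8; After the difference (first − rest): starting from the 10.5×6.5 cube, the r=8 cylinder at (11, 2.5) partially overlaps it — only the 46.33 mm² overlap (of its 195.93 mm²) is removed, clipping the outline — 1 connected region; (whole slice rotated 80° about Z — lengths, areas and connectivity unchanged). The outline is a single polygon with 6 vertices. Extrusion per mm of travel: 0.4 × 0.2 / (π × 0.875²) = 0.033260. Accumulating E over each segment gives final E = 0.6995.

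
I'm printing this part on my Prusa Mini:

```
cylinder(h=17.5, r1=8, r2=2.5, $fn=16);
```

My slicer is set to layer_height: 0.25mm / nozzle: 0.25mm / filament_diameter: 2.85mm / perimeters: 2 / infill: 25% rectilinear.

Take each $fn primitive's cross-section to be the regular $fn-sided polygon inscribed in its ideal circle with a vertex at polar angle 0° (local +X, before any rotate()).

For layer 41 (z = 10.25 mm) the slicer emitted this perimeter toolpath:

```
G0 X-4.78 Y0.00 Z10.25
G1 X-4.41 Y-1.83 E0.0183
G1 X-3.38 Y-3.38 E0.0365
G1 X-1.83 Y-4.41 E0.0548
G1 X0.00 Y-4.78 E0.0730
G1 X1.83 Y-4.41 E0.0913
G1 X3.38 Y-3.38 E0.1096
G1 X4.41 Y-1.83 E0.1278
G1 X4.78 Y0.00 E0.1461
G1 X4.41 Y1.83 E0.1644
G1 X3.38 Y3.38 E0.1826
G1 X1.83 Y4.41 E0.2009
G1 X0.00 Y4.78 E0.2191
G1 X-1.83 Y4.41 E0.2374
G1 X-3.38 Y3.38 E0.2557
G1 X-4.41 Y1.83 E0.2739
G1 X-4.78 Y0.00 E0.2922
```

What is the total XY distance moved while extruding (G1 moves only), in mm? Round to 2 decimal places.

29.82 mm

Sum the Euclidean lengths of each G1 segment: total = 29.82 mm.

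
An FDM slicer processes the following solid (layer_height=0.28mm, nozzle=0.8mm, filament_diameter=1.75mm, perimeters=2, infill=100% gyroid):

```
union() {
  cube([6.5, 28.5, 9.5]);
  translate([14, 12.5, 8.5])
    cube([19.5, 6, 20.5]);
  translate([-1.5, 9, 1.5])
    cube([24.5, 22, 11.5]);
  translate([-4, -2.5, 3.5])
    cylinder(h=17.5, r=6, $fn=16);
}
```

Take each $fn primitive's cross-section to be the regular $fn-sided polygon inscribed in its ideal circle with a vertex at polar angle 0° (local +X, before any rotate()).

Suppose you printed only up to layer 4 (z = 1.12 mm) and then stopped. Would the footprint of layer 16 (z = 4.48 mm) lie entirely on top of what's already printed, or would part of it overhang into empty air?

part overhangs

Compare the two slices. At z = 1.12: the 6.5×28.5 cube contributes its full rectangle (area 185.25 mm²); the cube at (14, 12.5) does not reach this height (z outside [8.5, 29]); the cube at (-1.5, 9) does not reach this height (z outside [1.5, 13]); the cylinder at (-4, -2.5) does not reach this height (z outside [3.5, 21]); Combining (union): only the 6.5×28.5 cube is present, so the union is just that shape — area = 185.25 mm². At z = 4.48: the cube is present — its section is the full 6.5×28.5 rectangle (area 185.25 mm²); the cube at (14, 12.5) is absent (z outside [8.5, 29]); the cube at (-1.5, 9) is present — its section is the full 24.5×22 rectangle (area 539.00 mm²); the r=6 cylinder at (-4, -2.5) contributes a regular 16-gon of circumradius 6 (area = (16/2)·6.000²·sin(360°/16) = 110.21 mm²); Merging all regions: the regions partially overlap — summed areas 834.46 mm² minus the doubly-counted overlap 128.21 mm² gives 706.26 mm² — area = 706.26 mm². Checking containment: at z = 4.48 the cross-section extends beyond the z = 1.12 cross-section by about 521.01 mm².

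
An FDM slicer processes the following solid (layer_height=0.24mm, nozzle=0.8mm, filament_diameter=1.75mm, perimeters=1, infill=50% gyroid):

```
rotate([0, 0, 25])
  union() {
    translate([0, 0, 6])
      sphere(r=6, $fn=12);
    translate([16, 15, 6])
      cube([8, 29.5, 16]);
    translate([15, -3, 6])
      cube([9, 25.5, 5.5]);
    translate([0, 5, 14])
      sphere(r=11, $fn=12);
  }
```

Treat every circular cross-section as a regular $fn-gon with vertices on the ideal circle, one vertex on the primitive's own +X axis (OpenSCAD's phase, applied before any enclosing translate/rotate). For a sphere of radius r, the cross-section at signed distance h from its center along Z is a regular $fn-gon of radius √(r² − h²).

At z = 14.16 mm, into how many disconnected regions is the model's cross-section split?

At z = 14.16 mm: the sphere is absent (|z−center|=8.160 > r=6); the 8×29.5 cube at (16, 15) contributes its full rectangle; the cube at (15, -3) is not intersected at this z (z outside [6, 11.5]); the r=11 sphere at (0, 5) contributes a regular 12-gon of circumradius √(11²−0.16²) = 10.999; Taking the union: the 2 present regions are separate (no shared area or edge), so areas and boundary lengths simply add and each stays a separate island — 2 connected regions; (rotated 25° about Z; rotation is an isometry so areas/perimeters/island counts are preserved). The result has 2 disconnected regions.

2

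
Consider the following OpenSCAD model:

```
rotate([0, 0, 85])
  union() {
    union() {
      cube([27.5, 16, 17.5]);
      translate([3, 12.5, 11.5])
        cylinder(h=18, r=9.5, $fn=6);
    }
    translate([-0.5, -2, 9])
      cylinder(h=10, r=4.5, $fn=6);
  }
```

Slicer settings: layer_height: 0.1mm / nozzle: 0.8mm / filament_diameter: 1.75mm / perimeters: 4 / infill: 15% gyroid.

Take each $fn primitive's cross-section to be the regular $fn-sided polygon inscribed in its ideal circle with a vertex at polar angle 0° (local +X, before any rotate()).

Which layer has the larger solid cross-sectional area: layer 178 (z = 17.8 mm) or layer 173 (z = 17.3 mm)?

Layer 178 (z = 17.8): the cube is not intersected at this z (z outside [0, 17.5]); the r=9.5 cylinder at (3, 12.5) gives a regular 6-gon of circumradius 9.5 (constant along its height) (area = (6/2)·9.500²·sin(360°/6) = 234.48 mm²); Taking the union: only the r=9.5 cylinder at (3, 12.5) is present, so the union is just that shape — area = 234.48 mm²; the r=4.5 cylinder at (-0.5, -2) gives a regular 6-gon of circumradius 4.5 (constant along its height) (area = (6/2)·4.500²·sin(360°/6) = 52.61 mm²); Merging all regions: the 2 present regions are separate (no shared area or edge), so areas and boundary lengths simply add and each stays a separate island — area = 287.09 mm²; (whole slice rotated 85° about Z — lengths, areas and connectivity unchanged). So its area = 287.09 mm². Layer 173 (z = 17.3): the cube is present — its section is the full 27.5×16 rectangle (area 440.00 mm²); the cylinder at (3, 12.5): section is a regular 6-gon, circumradius r=9.5 (area = (6/2)·9.500²·sin(360°/6) = 234.48 mm²); Merging all regions: the regions partially overlap — summed areas 674.48 mm² minus the doubly-counted overlap 123.51 mm² gives 550.96 mm² — area = 550.96 mm²; the cylinder at (-0.5, -2): section is a regular 6-gon, circumradius r=4.5 (area = (6/2)·4.500²·sin(360°/6) = 52.61 mm²); Taking the union: the regions partially overlap — summed areas 603.57 mm² minus the doubly-counted overlap 4.36 mm² gives 599.21 mm² — area = 599.21 mm²; (rotated 85° about Z; rotation is an isometry so areas/perimeters/island counts are preserved). So its area = 599.21 mm². Layer 173 is larger (599.21 vs 287.09 mm²).

layer 173 (z = 17.3 mm)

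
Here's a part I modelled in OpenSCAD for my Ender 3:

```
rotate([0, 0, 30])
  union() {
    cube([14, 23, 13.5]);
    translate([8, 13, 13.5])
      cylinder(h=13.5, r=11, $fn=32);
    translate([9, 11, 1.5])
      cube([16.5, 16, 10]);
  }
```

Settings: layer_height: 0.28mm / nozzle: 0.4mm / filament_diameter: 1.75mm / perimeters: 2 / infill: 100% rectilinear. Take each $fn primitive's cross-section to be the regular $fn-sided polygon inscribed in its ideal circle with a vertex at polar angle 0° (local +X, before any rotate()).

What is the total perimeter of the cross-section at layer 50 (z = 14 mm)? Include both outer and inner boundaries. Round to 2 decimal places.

At z = 14 mm: the cube is not intersected at this z (z outside [0, 13.5]); the cylinder at (8, 13): section is a regular 32-gon, circumradius r=11 (perimeter = 2·32·11.000·sin(180°/32) = 69.00 mm); the cube at (9, 11) is absent (z outside [1.5, 11.5]); Combining (union): only the r=11 cylinder at (8, 13) is present, so the union is just that shape — boundary = 69.00 mm; (whole slice rotated 30° about Z — lengths, areas and connectivity unchanged). Overall, the cross-section is a single solid region. Total boundary length (outer) = 69.00 mm.

69.00 mm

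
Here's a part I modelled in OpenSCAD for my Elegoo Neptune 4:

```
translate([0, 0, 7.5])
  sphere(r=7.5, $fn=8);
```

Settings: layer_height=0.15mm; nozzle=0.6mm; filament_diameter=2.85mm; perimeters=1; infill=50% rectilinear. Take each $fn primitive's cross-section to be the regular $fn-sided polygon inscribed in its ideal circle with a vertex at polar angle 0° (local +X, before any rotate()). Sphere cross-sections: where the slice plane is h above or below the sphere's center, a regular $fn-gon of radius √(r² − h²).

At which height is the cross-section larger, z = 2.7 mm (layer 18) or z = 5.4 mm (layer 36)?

Layer 18 (z = 2.7): the r=7.5 sphere contributes a regular 8-gon of circumradius √(7.5²−4.8²) = 5.763 (area = (8/2)·5.763²·sin(360°/8) = 93.93 mm²). So its area = 93.93 mm². Layer 36 (z = 5.4): the sphere: section is a regular 8-gon, circumradius = √(r²−h²) = √(7.5²−2.1²) = 7.200 (area = (8/2)·7.200²·sin(360°/8) = 146.63 mm²). So its area = 146.63 mm². Layer 36 is larger (146.63 vs 93.93 mm²).

layer 36 (z = 5.4 mm)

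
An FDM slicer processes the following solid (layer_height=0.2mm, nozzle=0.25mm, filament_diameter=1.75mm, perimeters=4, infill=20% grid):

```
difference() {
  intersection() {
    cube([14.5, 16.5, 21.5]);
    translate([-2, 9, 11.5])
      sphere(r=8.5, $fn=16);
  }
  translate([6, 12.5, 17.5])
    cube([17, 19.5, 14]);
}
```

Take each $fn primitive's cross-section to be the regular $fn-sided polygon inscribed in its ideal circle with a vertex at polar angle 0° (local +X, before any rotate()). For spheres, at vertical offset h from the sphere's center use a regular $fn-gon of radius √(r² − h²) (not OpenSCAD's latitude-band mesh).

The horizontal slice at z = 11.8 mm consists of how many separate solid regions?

1

At z = 11.8 mm: the cube (footprint 14.5×16.5) is included at this height; the r=8.5 sphere at (-2, 9) contributes a regular 16-gon of circumradius √(8.5²−0.3²) = 8.495; Keeping only the common overlap: the r=8.5 sphere at (-2, 9) partially overlaps the 14.5×16.5 cube; clipping to the common part keeps 76.59 mm² — 1 connected region; the cube at (6, 12.5) does not reach this height (z outside [17.5, 31.5]); After the difference (first − rest): none of the subtracted shapes is present at this height, so that combined region is unchanged — 1 connected region. The result has 1 disconnected region.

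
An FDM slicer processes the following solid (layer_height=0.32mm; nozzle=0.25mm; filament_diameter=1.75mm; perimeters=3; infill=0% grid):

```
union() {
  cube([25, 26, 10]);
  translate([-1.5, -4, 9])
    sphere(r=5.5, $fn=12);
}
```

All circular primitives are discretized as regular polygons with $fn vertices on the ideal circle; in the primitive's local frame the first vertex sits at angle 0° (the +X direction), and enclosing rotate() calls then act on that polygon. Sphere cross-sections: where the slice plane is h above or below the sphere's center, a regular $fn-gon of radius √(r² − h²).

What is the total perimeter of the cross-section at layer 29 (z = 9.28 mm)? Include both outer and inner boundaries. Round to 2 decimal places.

130.66 mm

At z = 9.28 mm: the cube is present — its section is the full 25×26 rectangle (perimeter 102.00 mm); the sphere at (-1.5, -4): section is a regular 12-gon, circumradius = √(r²−h²) = √(5.5²−0.28²) = 5.493 (perimeter = 2·12·5.493·sin(180°/12) = 34.12 mm); Combining (union): the regions partially overlap (shared area 1.44 mm²), so the edge portions inside another operand are dropped and the merged outline is re-measured after clipping — boundary = 130.66 mm. Overall, the cross-section is a single solid region. Total boundary length (outer) = 130.66 mm.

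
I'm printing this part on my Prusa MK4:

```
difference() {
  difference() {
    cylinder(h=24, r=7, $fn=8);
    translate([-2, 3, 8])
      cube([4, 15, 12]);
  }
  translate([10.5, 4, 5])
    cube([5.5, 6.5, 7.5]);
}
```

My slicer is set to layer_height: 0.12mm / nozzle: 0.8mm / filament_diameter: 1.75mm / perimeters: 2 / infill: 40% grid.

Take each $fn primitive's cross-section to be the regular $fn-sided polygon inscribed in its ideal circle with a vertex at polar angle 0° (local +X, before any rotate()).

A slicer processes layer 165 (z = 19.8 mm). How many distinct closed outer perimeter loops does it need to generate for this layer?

1

At z = 19.8 mm: the r=7 cylinder gives a regular 8-gon of circumradius 7 (constant along its height); the 4×15 cube at (-2, 3) contributes its full rectangle; After the difference (first − rest): starting from the r=7 cylinder, the 4×15 cube at (-2, 3) partially overlaps it — only the 14.34 mm² overlap (of its 60.00 mm²) is removed, clipping the outline — 1 connected region; the cube at (10.5, 4) does not reach this height (z outside [5, 12.5]); After the difference (first − rest): none of the subtracted shapes is present at this height, so that combined region is unchanged — 1 connected region. The result has 1 disconnected region.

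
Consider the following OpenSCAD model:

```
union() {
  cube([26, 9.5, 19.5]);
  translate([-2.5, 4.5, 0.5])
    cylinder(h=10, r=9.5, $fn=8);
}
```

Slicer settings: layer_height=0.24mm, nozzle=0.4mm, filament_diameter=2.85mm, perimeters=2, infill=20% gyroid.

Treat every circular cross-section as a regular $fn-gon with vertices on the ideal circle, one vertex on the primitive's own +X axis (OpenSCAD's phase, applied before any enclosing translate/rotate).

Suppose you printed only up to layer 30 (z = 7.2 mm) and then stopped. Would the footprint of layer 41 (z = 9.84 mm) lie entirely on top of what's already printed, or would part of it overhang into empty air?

entirely on top

Compare the two slices. At z = 7.2: the 26×9.5 cube contributes its full rectangle (area 247.00 mm²); the r=9.5 cylinder at (-2.5, 4.5) gives a regular 8-gon of circumradius 9.5 (constant along its height) (area = (8/2)·9.500²·sin(360°/8) = 255.27 mm²); Merging all regions: the regions partially overlap — summed areas 502.27 mm² minus the doubly-counted overlap 57.13 mm² gives 445.14 mm² — area = 445.14 mm². At z = 9.84: the cube (footprint 26×9.5) is included at this height (area 247.00 mm²); the r=9.5 cylinder at (-2.5, 4.5) contributes a regular 8-gon of circumradius 9.5 (area = (8/2)·9.500²·sin(360°/8) = 255.27 mm²); Taking the union: the regions partially overlap — summed areas 502.27 mm² minus the doubly-counted overlap 57.13 mm² gives 445.14 mm² — area = 445.14 mm². Checking containment: the cross-section at z = 9.84 is a subset of the cross-section at z = 7.2.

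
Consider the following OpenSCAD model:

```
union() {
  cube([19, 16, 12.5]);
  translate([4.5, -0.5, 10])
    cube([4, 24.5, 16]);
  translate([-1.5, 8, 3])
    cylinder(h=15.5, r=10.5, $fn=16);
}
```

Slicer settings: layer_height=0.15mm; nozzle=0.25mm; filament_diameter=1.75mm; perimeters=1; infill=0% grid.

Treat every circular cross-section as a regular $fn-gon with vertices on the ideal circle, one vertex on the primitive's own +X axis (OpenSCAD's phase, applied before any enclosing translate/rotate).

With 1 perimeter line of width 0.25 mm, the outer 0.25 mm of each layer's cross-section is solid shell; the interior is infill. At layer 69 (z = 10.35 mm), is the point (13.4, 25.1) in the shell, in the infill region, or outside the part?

At z = 10.35 mm: the cube (footprint 19×16) is included at this height; the 4×24.5 cube at (4.5, -0.5) contributes its full rectangle; the r=10.5 cylinder at (-1.5, 8) contributes a regular 16-gon of circumradius 10.5; Combining (union): the regions partially overlap (shared area 187.77 mm²), so overlapping operands fuse into one piece — 1 connected region. Overall, the cross-section is a single solid region. The nearest boundary edge runs (4.50, 24.00)→(8.50, 24.00); distance from the point to it = 5.02 mm. The point is not inside any of the regions above, so it lies outside the cross-section (5.02 mm from the nearest boundary).

outside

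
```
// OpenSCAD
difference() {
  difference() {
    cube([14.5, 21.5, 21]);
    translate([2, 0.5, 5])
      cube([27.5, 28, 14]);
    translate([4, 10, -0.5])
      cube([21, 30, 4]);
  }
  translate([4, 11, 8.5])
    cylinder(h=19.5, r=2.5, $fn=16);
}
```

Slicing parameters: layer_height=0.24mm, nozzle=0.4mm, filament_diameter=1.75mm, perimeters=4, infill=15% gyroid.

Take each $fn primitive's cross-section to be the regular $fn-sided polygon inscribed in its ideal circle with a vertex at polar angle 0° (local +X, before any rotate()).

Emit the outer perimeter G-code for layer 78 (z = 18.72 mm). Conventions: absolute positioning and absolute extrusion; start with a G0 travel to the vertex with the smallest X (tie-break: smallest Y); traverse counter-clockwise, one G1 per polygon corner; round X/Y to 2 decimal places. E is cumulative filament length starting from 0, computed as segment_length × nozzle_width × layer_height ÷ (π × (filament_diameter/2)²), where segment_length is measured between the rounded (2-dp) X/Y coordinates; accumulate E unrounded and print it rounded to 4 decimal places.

G0 X0.00 Y0.00 Z18.72
G1 X14.50 Y0.00 E0.5787
G1 X14.50 Y0.50 E0.5987
G1 X2.00 Y0.50 E1.0976
G1 X2.00 Y9.58 E1.4600
G1 X1.69 Y10.04 E1.4821
G1 X1.50 Y11.00 E1.5212
G1 X1.69 Y11.96 E1.5602
G1 X2.00 Y12.42 E1.5824
G1 X2.00 Y21.50 E1.9448
G1 X0.00 Y21.50 E2.0246
G1 X0.00 Y0.00 E2.8827

At z = 18.72 mm: the 14.5×21.5 cube contributes its full rectangle; the 27.5×28 cube at (2, 0.5) contributes its full rectangle; the cube at (4, 10) is not intersected at this z (z outside [-0.5, 3.5]); Taking the first minus the rest: starting from the 14.5×21.5 cube, the 27.5×28 cube at (2, 0.5) partially overlaps it — only the 262.50 mm² overlap (of its 770.00 mm²) is removed, clipping the outline — 1 connected region; the r=2.5 cylinder at (4, 11) contributes a regular 16-gon of circumradius 2.5; Subtracting the remaining from the first: starting from the result so far, the r=2.5 cylinder at (4, 11) partially overlaps it — only the 0.92 mm² overlap (of its 19.13 mm²) is removed, clipping the outline — 1 connected region. The outline is a single polygon with 11 vertices. Extrusion per mm of travel: 0.4 × 0.24 / (π × 0.875²) = 0.039912. Accumulating E over each segment gives final E = 2.8827.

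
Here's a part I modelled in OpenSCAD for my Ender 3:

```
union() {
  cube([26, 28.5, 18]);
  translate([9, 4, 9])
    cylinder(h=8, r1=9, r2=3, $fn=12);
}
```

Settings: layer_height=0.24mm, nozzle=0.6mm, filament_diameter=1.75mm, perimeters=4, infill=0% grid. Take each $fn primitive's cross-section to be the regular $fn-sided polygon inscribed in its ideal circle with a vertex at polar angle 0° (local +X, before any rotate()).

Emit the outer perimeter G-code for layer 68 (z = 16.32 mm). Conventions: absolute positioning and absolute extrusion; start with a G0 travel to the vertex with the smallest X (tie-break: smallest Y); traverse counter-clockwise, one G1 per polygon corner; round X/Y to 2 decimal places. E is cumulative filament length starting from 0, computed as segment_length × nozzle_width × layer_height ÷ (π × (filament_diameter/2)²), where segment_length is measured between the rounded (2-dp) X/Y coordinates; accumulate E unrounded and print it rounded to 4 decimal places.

G0 X0.00 Y0.00 Z16.32
G1 X26.00 Y0.00 E1.5566
G1 X26.00 Y28.50 E3.2628
G1 X0.00 Y28.50 E4.8194
G1 X0.00 Y0.00 E6.5256

At z = 16.32 mm: the 26×28.5 cube contributes its full rectangle; the cone at (9, 4) contributes a regular 12-gon of circumradius 3.510 (interpolated between r1=9 and r2=3 at t=0.915); Merging all regions: the cone at (9, 4) lies entirely inside the 26×28.5 cube, so the union is just the 26×28.5 cube — 1 connected region. The outline is a single polygon with 4 vertices. Extrusion per mm of travel: 0.6 × 0.24 / (π × 0.875²) = 0.059868. Accumulating E over each segment gives final E = 6.5256.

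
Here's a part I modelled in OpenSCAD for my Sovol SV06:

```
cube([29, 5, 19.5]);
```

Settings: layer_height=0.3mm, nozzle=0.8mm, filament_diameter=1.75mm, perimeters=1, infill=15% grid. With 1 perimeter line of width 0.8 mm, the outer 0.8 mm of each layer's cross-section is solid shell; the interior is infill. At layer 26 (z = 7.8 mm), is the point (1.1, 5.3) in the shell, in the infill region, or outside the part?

At z = 7.8 mm: the cube (footprint 29×5) is included at this height. Overall, the cross-section is a single solid region. The nearest boundary edge runs (29.00, 5.00)→(0.00, 5.00); distance from the point to it = 0.30 mm. The point is not inside any of the regions above, so it lies outside the cross-section (0.30 mm from the nearest boundary).

outside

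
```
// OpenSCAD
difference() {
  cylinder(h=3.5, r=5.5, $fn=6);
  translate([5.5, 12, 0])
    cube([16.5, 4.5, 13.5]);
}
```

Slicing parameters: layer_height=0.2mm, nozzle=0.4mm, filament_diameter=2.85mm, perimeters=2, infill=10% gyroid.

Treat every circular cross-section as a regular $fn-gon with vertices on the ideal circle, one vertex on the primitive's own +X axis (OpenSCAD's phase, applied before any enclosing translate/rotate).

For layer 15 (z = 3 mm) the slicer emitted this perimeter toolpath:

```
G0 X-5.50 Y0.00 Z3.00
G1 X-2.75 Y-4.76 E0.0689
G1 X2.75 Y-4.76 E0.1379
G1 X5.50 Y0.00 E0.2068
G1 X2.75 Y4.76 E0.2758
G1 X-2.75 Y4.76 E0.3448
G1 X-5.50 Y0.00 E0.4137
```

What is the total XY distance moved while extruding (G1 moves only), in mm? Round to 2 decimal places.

32.99 mm

Sum the Euclidean lengths of each G1 segment: total = 32.99 mm.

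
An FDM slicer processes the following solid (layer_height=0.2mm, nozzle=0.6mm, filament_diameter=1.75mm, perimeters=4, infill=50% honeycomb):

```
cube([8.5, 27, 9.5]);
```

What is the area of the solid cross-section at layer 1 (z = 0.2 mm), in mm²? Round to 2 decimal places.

At z = 0.2 mm: the 8.5×27 cube contributes its full rectangle (area 229.50 mm²). Overall, the cross-section is a single solid region. Net area = 229.50 mm².

229.50 mm²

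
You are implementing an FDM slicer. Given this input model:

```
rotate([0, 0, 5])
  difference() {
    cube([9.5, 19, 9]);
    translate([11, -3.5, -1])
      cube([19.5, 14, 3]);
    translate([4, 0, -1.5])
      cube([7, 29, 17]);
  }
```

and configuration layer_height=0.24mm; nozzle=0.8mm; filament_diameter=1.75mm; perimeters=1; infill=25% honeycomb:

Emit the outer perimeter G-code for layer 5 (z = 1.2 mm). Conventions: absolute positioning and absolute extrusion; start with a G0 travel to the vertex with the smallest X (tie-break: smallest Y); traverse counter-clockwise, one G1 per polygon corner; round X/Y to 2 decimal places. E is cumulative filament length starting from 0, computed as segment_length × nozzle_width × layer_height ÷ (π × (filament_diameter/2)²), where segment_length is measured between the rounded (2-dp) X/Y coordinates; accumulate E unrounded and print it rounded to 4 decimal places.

At z = 1.2 mm: the 9.5×19 cube contributes its full rectangle; the 19.5×14 cube at (11, -3.5) contributes its full rectangle; the 7×29 cube at (4, 0) contributes its full rectangle; After the difference (first − rest): starting from the 9.5×19 cube, the 19.5×14 cube at (11, -3.5) misses the remaining region (no effect); the 7×29 cube at (4, 0) partially overlaps it — only the 104.50 mm² overlap (of its 203.00 mm²) is removed, clipping the outline — 1 connected region; (whole slice rotated 5° about Z — lengths, areas and connectivity unchanged). The outline is a single polygon with 4 vertices. Extrusion per mm of travel: 0.8 × 0.24 / (π × 0.875²) = 0.079824. Accumulating E over each segment gives final E = 3.6723.

G0 X-1.66 Y18.93 Z1.20
G1 X0.00 Y0.00 E1.5169
G1 X3.98 Y0.35 E1.8358
G1 X2.33 Y19.28 E3.3526
G1 X-1.66 Y18.93 E3.6723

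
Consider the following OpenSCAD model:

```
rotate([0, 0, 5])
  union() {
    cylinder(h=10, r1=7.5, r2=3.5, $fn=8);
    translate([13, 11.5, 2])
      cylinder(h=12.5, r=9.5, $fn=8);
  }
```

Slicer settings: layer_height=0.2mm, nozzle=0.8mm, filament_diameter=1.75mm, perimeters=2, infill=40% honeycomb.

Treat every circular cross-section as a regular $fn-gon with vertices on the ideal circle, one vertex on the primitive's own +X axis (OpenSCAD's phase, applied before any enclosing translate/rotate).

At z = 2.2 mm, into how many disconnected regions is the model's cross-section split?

At z = 2.2 mm: the cone: at t=0.220 of its height the radius interpolates to r₁+(r₂−r₁)t = 6.620, giving a regular 8-gon of that circumradius; the r=9.5 cylinder at (13, 11.5) contributes a regular 8-gon of circumradius 9.5; Combining (union): the 2 present regions are separate (no shared area or edge), so areas and boundary lengths simply add and each stays a separate island — 2 connected regions; (rotated 5° about Z; rotation is an isometry so areas/perimeters/island counts are preserved). The result has 2 disconnected regions.

2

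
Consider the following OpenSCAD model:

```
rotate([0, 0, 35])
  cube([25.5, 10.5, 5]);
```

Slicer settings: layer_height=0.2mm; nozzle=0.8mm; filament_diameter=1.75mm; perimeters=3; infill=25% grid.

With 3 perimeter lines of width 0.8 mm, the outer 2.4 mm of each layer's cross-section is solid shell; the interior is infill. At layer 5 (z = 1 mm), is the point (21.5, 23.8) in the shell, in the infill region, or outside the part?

outside

At z = 1 mm: the cube (footprint 25.5×10.5) is included at this height; (whole slice rotated 35° about Z — lengths, areas and connectivity unchanged). Overall, the cross-section is a single solid region. Undo the 35° rotation: the query point maps to (31.263, 7.164) in the un-rotated model frame. The nearest boundary edge runs (25.50, 0.00)→(25.50, 10.50); distance from the point to it = 5.76 mm. The point is not inside any of the regions above, so it lies outside the cross-section (5.76 mm from the nearest boundary).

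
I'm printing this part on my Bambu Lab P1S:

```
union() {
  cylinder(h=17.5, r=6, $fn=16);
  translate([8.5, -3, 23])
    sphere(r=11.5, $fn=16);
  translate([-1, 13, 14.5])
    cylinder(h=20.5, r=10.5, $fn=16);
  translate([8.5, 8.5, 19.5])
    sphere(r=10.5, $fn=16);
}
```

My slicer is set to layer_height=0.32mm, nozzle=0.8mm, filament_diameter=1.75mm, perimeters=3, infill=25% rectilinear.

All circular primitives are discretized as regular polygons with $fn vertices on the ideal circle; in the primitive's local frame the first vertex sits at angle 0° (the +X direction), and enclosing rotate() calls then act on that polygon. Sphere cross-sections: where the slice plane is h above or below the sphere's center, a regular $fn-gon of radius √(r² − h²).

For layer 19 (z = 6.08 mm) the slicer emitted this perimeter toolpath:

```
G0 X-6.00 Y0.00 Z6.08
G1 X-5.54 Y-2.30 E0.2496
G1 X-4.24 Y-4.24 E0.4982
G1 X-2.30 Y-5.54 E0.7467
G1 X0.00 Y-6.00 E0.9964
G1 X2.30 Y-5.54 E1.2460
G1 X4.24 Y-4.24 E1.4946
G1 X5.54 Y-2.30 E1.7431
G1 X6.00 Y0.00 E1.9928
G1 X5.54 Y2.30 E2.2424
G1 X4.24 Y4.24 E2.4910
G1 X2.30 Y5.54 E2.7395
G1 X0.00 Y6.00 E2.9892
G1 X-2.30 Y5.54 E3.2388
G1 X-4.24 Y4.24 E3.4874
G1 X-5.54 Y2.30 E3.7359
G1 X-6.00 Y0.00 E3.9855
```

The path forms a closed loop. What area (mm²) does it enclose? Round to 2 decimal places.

Apply the shoelace formula to the sequence of (X, Y) vertices; enclosed area = 110.15 mm².

110.15 mm²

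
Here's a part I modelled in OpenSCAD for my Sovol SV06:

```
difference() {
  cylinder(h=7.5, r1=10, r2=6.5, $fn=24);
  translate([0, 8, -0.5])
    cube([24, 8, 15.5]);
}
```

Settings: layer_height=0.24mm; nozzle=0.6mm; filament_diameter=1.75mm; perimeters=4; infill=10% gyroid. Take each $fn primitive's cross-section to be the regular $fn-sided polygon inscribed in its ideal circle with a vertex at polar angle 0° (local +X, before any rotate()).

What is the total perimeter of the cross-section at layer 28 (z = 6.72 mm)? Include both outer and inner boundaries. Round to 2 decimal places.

43.00 mm

At z = 6.72 mm: the cone (r1=10→r2=6.5) has section circumradius 6.864 here — a regular 24-gon (perimeter = 2·24·6.864·sin(180°/24) = 43.00 mm); the cube at (0, 8) (footprint 24×8) is included at this height (perimeter 64.00 mm); Taking the first minus the rest: starting from the cone, the 24×8 cube at (0, 8) misses the remaining region (no effect) — boundary = 43.00 mm. Overall, the cross-section is a single solid region. Total boundary length (outer) = 43.00 mm.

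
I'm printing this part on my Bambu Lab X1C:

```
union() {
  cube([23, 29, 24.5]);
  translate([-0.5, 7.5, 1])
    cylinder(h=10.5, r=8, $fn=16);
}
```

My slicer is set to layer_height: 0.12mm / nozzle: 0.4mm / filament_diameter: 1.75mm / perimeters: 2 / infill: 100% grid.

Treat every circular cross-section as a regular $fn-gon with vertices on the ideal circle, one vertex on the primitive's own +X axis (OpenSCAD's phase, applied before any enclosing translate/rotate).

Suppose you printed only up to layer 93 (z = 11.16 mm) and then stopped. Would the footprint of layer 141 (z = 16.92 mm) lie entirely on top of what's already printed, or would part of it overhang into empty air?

entirely on top

Compare the two slices. At z = 11.16: the 23×29 cube contributes its full rectangle (area 667.00 mm²); the cylinder at (-0.5, 7.5): section is a regular 16-gon, circumradius r=8 (area = (16/2)·8.000²·sin(360°/16) = 195.93 mm²); Merging all regions: the regions partially overlap — summed areas 862.93 mm² minus the doubly-counted overlap 89.61 mm² gives 773.32 mm² — area = 773.32 mm². At z = 16.92: the 23×29 cube contributes its full rectangle (area 667.00 mm²); the cylinder at (-0.5, 7.5) is not intersected at this z (z outside [1, 11.5]); Combining (union): only the 23×29 cube is present, so the union is just that shape — area = 667.00 mm². Checking containment: the cross-section at z = 16.92 is a subset of the cross-section at z = 11.16.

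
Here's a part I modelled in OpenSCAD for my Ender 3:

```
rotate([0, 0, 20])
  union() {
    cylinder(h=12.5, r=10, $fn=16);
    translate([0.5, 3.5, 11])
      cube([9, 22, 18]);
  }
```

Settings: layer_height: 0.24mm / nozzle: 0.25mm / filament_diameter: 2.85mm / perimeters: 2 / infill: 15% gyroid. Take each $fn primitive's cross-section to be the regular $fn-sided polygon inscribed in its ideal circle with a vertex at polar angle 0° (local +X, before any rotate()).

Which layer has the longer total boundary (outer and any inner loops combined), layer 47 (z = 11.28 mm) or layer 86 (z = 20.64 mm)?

layer 47 (z = 11.28 mm)

Layer 47 (z = 11.28): the r=10 cylinder contributes a regular 16-gon of circumradius 10 (perimeter = 2·16·10.000·sin(180°/16) = 62.43 mm); the 9×22 cube at (0.5, 3.5) contributes its full rectangle (perimeter 62.00 mm); Combining (union): the regions partially overlap (shared area 39.53 mm²), so the edge portions inside another operand are dropped and the merged outline is re-measured after clipping — boundary = 97.70 mm; (rotated 20° about Z; rotation is an isometry so areas/perimeters/island counts are preserved). So its perimeter = 97.70 mm. Layer 86 (z = 20.64): the cylinder does not reach this height (z outside [0, 12.5]); the cube at (0.5, 3.5) is present — its section is the full 9×22 rectangle (perimeter 62.00 mm); Combining (union): only the 9×22 cube at (0.5, 3.5) is present, so the union is just that shape — boundary = 62.00 mm; (whole slice rotated 20° about Z — lengths, areas and connectivity unchanged). So its perimeter = 62.00 mm. Layer 47 is larger (97.70 vs 62.00 mm).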